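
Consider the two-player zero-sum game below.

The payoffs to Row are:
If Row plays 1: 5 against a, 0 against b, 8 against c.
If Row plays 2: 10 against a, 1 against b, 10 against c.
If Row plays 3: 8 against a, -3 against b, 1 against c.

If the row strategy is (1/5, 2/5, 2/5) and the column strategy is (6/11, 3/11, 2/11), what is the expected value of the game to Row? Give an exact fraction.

Against (6/11, 3/11, 2/11), each row's expected payoff is 1: 46/11; 2: 83/11; 3: 41/11.
Taking the (1/5, 2/5, 2/5)-weighted average: (1/5)·(46/11) + (2/5)·(83/11) + (2/5)·(41/11) = 294/55.

294/55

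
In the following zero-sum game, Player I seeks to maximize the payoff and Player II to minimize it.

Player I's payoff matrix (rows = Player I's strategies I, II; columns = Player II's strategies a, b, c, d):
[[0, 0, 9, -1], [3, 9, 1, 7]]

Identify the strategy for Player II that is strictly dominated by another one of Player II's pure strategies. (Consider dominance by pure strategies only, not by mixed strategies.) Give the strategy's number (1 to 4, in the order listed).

Player II prefers columns that give Player I less. Compare b with d: -1 < 0, 7 < 9.
So d strictly dominates b for Player II; b is strictly dominated.

2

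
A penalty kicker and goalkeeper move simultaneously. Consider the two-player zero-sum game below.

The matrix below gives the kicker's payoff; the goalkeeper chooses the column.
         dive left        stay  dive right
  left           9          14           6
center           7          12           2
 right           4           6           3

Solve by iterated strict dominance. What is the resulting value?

6

Row center is strictly dominated by row left (9>7, 14>12, 6>2); eliminate center.
Column dive left is strictly dominated by dive right for the goalkeeper (6<9, 3<4); eliminate dive left.
Column stay is strictly dominated by dive right for the goalkeeper (6<14, 3<6); eliminate stay.
Row right is strictly dominated by row left (6>3); eliminate right.
Only (left, dive right) remains, with payoff 6.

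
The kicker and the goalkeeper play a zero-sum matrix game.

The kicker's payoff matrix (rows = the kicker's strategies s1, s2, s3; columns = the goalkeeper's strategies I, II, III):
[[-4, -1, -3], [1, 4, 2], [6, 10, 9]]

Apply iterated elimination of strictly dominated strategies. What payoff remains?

Row s1 is strictly dominated by row s2 (1>-4, 4>-1, 2>-3); eliminate s1.
Row s2 is strictly dominated by row s3 (6>1, 10>4, 9>2); eliminate s2.
Column III is strictly dominated by I for the goalkeeper (6<9); eliminate III.
Column II is strictly dominated by I for the goalkeeper (6<10); eliminate II.
Only (s3, I) remains, with payoff 6.

6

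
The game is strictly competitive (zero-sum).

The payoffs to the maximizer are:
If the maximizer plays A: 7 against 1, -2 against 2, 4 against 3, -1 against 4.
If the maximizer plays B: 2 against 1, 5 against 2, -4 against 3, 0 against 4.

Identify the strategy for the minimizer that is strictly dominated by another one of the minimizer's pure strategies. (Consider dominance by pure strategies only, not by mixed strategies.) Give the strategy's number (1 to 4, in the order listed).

The minimizer prefers columns that give the maximizer less. Compare 1 with 3: 4 < 7, -4 < 2.
So 3 strictly dominates 1 for the minimizer; 1 is strictly dominated.

1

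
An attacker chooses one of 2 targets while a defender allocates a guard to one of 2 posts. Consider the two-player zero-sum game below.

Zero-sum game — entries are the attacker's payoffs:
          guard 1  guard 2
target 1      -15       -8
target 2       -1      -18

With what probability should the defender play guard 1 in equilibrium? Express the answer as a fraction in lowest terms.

Row minima are -15 and -18, so the attacker's maximin is -15; column maxima are -1 and -8, so the defender's minimax is -8. These differ, so the equilibrium is in mixed strategies.
Let the defender play guard 1 with probability q. The attacker is indifferent when −15q − 8(1−q) = −q − 18(1−q), giving q = 5/12.

5/12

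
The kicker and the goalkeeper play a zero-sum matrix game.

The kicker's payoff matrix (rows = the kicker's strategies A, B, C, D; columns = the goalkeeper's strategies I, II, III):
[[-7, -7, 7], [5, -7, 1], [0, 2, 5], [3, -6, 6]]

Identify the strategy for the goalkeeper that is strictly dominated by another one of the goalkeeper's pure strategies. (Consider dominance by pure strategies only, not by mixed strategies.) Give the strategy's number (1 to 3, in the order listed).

The goalkeeper prefers columns that give the kicker less. Compare III with II: -7 < 7, -7 < 1, 2 < 5, -6 < 6.
So II strictly dominates III for the goalkeeper; III is strictly dominated.

3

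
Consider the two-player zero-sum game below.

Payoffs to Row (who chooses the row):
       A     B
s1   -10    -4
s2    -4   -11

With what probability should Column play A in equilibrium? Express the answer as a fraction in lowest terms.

Row minima are -10 and -11, so Row's maximin is -10; column maxima are -4 and -4, so Column's minimax is -4. These differ, so the equilibrium is in mixed strategies.
Let Column play A with probability q. Row is indifferent when −10q − 4(1−q) = −4q − 11(1−q), giving q = 7/13.

7/13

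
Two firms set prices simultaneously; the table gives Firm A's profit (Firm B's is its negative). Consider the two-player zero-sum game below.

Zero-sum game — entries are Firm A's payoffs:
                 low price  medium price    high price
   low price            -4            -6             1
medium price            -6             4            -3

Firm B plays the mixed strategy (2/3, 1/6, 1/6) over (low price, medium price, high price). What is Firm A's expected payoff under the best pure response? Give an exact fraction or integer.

-7/2

low price: (-4)·(2/3) + (-6)·(1/6) + (1)·(1/6) = -7/2.
medium price: (-6)·(2/3) + (4)·(1/6) + (-3)·(1/6) = -23/6.
The best pure response is low price with expected payoff -7/2.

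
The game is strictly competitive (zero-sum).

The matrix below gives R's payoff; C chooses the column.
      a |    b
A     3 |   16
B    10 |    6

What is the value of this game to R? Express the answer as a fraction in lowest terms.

Row minima are 3 and 6, so R's maximin is 6; column maxima are 10 and 16, so C's minimax is 10. These differ, so the equilibrium is in mixed strategies.
Let R play A with probability p. C is indifferent when 3p + 10(1−p) = 16p + 6(1−p), giving p = 4/17.
Let C play a with probability q. R is indifferent when 3q + 16(1−q) = 10q + 6(1−q), giving q = 10/17.
The value is 3·(10/17) + (16)·(7/17) = 142/17.

142/17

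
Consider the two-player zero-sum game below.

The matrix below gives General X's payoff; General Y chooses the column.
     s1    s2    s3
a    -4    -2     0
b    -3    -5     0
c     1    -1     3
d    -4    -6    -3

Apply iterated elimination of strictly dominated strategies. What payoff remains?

-1

Column s3 is strictly dominated by s1 for General Y (-4<0, -3<0, 1<3, -4<-3); eliminate s3.
Row d is strictly dominated by row b (-3>-4, -5>-6); eliminate d.
Row a is strictly dominated by row c (1>-4, -1>-2); eliminate a.
Column s1 is strictly dominated by s2 for General Y (-5<-3, -1<1); eliminate s1.
Row b is strictly dominated by row c (-1>-5); eliminate b.
Only (c, s2) remains, with payoff -1.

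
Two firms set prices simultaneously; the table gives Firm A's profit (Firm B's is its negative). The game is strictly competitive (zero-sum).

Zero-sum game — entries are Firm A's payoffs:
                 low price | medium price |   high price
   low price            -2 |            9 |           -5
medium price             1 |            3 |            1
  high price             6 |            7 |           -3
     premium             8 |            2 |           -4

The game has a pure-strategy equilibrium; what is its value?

Row minima: -5, 1, -3, -4 → Firm A's maximin is 1.
Column maxima: 8, 9, 1 → Firm B's minimax is 1.
They coincide at (medium price, high price), so the value is 1.

1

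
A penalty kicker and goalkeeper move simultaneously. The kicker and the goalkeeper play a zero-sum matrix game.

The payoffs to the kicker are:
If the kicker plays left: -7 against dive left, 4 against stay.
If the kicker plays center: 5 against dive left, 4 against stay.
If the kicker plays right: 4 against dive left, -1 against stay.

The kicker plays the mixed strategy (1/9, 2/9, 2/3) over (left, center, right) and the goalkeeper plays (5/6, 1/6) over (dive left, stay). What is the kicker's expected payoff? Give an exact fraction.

47/18

Against (5/6, 1/6), each row's expected payoff is left: -31/6; center: 29/6; right: 19/6.
Taking the (1/9, 2/9, 2/3)-weighted average: (1/9)·(-31/6) + (2/9)·(29/6) + (2/3)·(19/6) = 47/18.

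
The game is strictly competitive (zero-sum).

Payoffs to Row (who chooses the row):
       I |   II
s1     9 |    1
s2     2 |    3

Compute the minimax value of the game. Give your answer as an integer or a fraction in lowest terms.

Row minima are 1 and 2, so Row's maximin is 2; column maxima are 9 and 3, so Column's minimax is 3. These differ, so the equilibrium is in mixed strategies.
Let Row play s1 with probability p. Column is indifferent when 9p + 2(1−p) = p + 3(1−p), giving p = 1/9.
Let Column play I with probability q. Row is indifferent when 9q + (1−q) = 2q + 3(1−q), giving q = 2/9.
The value is 9·(2/9) + (1)·(7/9) = 25/9.

25/9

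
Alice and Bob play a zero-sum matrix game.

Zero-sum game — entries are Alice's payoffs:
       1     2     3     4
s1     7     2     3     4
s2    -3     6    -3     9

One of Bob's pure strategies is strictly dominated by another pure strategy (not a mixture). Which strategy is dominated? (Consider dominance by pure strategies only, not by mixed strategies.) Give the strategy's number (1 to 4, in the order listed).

4

Bob prefers columns that give Alice less. Compare 4 with 2: 2 < 4, 6 < 9.
So 2 strictly dominates 4 for Bob; 4 is strictly dominated.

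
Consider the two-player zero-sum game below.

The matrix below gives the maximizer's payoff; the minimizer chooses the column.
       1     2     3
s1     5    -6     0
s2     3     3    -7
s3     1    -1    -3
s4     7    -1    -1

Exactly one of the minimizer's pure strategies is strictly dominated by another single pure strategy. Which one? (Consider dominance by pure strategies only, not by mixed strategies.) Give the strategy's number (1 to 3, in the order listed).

The minimizer prefers columns that give the maximizer less. Compare 1 with 3: 0 < 5, -7 < 3, -3 < 1, -1 < 7.
So 3 strictly dominates 1 for the minimizer; 1 is strictly dominated.

1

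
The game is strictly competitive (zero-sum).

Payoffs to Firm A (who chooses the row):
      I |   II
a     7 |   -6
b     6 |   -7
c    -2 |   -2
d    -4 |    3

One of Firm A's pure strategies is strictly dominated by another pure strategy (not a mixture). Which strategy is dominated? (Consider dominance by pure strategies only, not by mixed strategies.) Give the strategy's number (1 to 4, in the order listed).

Compare b with a: 7 > 6, -6 > -7.
So a strictly dominates b for Firm A; b is strictly dominated.

2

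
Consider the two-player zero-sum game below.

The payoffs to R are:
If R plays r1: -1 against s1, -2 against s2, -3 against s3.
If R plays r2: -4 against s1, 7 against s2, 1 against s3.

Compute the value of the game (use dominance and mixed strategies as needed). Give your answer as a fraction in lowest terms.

Column s2 is strictly dominated by s3 for C (it gives R more in every row).
The remaining 2×2 game on (r1, r2) × (s1, s3) has no saddle point. Let R play r1 with probability p; indifference gives −p − 4(1−p) = −3p + (1−p), so p = 5/7.
Similarly C's optimal q on s1 is 4/7, and the value is -1·(4/7) + (-3)·(3/7) = -13/7.

-13/7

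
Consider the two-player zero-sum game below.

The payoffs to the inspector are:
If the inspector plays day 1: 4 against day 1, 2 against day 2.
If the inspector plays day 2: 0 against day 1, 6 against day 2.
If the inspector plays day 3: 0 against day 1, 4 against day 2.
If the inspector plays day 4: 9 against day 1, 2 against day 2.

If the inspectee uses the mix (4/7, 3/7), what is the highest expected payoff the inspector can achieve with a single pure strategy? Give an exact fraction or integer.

6

day 1: (4)·(4/7) + (2)·(3/7) = 22/7.
day 2: (0)·(4/7) + (6)·(3/7) = 18/7.
day 3: (0)·(4/7) + (4)·(3/7) = 12/7.
day 4: (9)·(4/7) + (2)·(3/7) = 6.
The best pure response is day 4 with expected payoff 6.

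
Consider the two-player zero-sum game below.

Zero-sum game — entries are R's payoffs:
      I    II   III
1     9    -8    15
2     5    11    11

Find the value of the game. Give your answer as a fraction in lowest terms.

Column III is strictly dominated by I for C (it gives R more in every row).
The remaining 2×2 game on (1, 2) × (I, II) has no saddle point. Let R play 1 with probability p; indifference gives 9p + 5(1−p) = −8p + 11(1−p), so p = 6/23.
Similarly C's optimal q on I is 19/23, and the value is 9·(19/23) + (-8)·(4/23) = 139/23.

139/23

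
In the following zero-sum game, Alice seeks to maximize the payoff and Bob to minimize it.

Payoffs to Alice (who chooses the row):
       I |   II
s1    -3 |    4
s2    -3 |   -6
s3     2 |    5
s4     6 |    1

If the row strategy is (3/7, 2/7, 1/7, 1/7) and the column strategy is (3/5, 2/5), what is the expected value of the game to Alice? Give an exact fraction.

Against (3/5, 2/5), each row's expected payoff is s1: -1/5; s2: -21/5; s3: 16/5; s4: 4.
Taking the (3/7, 2/7, 1/7, 1/7)-weighted average: (3/7)·(-1/5) + (2/7)·(-21/5) + (1/7)·(16/5) + (1/7)·(4) = -9/35.

-9/35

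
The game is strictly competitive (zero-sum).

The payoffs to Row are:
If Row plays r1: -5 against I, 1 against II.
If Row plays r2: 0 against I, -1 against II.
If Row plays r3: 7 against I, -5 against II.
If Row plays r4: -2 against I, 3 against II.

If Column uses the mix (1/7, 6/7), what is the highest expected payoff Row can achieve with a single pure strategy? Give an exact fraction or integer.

16/7

r1: (-5)·(1/7) + (1)·(6/7) = 1/7.
r2: (0)·(1/7) + (-1)·(6/7) = -6/7.
r3: (7)·(1/7) + (-5)·(6/7) = -23/7.
r4: (-2)·(1/7) + (3)·(6/7) = 16/7.
The best pure response is r4 with expected payoff 16/7.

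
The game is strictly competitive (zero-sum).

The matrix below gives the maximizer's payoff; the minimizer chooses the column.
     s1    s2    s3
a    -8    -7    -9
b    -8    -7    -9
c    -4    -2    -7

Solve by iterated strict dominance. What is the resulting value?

Row b is strictly dominated by row c (-4>-8, -2>-7, -7>-9); eliminate b.
Column s1 is strictly dominated by s3 for the minimizer (-9<-8, -7<-4); eliminate s1.
Column s2 is strictly dominated by s3 for the minimizer (-9<-7, -7<-2); eliminate s2.
Row a is strictly dominated by row c (-7>-9); eliminate a.
Only (c, s3) remains, with payoff -7.

-7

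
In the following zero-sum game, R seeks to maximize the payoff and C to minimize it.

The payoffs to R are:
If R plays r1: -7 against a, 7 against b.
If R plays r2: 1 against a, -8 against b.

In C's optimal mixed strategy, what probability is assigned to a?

Row minima are -7 and -8, so R's maximin is -7; column maxima are 1 and 7, so C's minimax is 1. These differ, so the equilibrium is in mixed strategies.
Let C play a with probability q. R is indifferent when −7q + 7(1−q) = q − 8(1−q), giving q = 15/23.

15/23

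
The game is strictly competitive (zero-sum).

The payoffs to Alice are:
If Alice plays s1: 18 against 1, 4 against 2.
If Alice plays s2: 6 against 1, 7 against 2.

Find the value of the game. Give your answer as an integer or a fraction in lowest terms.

Row minima are 4 and 6, so Alice's maximin is 6; column maxima are 18 and 7, so Bob's minimax is 7. These differ, so the equilibrium is in mixed strategies.
Let Alice play s1 with probability p. Bob is indifferent when 18p + 6(1−p) = 4p + 7(1−p), giving p = 1/15.
Let Bob play 1 with probability q. Alice is indifferent when 18q + 4(1−q) = 6q + 7(1−q), giving q = 1/5.
The value is 18·(1/5) + (4)·(4/5) = 34/5.

34/5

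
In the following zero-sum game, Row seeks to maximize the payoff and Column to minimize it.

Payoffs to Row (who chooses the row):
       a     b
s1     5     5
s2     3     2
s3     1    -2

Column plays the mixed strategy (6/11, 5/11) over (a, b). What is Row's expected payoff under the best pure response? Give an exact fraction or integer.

5

s1: (5)·(6/11) + (5)·(5/11) = 5.
s2: (3)·(6/11) + (2)·(5/11) = 28/11.
s3: (1)·(6/11) + (-2)·(5/11) = -4/11.
The best pure response is s1 with expected payoff 5.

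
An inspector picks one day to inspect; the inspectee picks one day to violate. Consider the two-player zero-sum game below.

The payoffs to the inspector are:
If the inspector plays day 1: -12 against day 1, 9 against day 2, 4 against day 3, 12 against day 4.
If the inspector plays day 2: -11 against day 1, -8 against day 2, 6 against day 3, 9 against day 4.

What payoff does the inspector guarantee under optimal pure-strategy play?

-11

Row minima: -12, -11 → the inspector's maximin is -11.
Column maxima: -11, 9, 6, 12 → the inspectee's minimax is -11.
They coincide at (day 2, day 1), so the value is -11.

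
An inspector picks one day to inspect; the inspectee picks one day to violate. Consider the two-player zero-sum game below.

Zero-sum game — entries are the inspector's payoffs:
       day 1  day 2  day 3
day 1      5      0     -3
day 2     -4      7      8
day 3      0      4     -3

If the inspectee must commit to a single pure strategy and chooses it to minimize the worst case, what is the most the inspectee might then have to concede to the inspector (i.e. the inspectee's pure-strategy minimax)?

5

The worst case (largest entry) in each column is day 1: 5, day 2: 7, day 3: 8.
The best (smallest) of these is 5.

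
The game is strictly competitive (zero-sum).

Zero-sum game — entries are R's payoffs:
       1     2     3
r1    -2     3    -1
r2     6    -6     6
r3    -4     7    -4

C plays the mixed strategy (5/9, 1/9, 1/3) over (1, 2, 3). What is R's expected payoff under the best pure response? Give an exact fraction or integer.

14/3

r1: (-2)·(5/9) + (3)·(1/9) + (-1)·(1/3) = -10/9.
r2: (6)·(5/9) + (-6)·(1/9) + (6)·(1/3) = 14/3.
r3: (-4)·(5/9) + (7)·(1/9) + (-4)·(1/3) = -25/9.
The best pure response is r2 with expected payoff 14/3.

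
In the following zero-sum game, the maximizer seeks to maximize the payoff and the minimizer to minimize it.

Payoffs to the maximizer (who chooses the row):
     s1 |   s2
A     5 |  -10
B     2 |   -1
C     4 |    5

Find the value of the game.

Row B is strictly dominated by row C, so the maximizer never plays it.
The remaining 2×2 game on (A, C) × (s1, s2) has no saddle point. Let the maximizer play A with probability p; indifference gives 5p + 4(1−p) = −10p + 5(1−p), so p = 1/16.
Similarly the minimizer's optimal q on s1 is 15/16, and the value is 5·(15/16) + (-10)·(1/16) = 65/16.

65/16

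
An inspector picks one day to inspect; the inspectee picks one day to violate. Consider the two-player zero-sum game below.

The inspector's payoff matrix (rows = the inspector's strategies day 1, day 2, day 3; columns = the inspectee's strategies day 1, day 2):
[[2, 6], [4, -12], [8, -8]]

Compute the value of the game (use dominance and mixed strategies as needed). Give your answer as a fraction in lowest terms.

Row day 2 is strictly dominated by row day 3, so the inspector never plays it.
The remaining 2×2 game on (day 1, day 3) × (day 1, day 2) has no saddle point. Let the inspector play day 1 with probability p; indifference gives 2p + 8(1−p) = 6p − 8(1−p), so p = 4/5.
Similarly the inspectee's optimal q on day 1 is 7/10, and the value is 2·(7/10) + (6)·(3/10) = 16/5.

16/5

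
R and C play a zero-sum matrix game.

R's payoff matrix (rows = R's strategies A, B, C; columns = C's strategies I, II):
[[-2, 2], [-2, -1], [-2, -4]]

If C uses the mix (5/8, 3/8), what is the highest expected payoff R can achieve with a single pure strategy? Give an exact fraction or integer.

-1/2

A: (-2)·(5/8) + (2)·(3/8) = -1/2.
B: (-2)·(5/8) + (-1)·(3/8) = -13/8.
C: (-2)·(5/8) + (-4)·(3/8) = -11/4.
The best pure response is A with expected payoff -1/2.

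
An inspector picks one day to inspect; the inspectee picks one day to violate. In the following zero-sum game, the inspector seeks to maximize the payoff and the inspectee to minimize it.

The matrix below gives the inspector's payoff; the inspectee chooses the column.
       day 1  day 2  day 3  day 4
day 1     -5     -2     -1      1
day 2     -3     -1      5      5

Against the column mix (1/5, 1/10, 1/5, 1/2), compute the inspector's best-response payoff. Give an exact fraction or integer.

14/5

day 1: (-5)·(1/5) + (-2)·(1/10) + (-1)·(1/5) + (1)·(1/2) = -9/10.
day 2: (-3)·(1/5) + (-1)·(1/10) + (5)·(1/5) + (5)·(1/2) = 14/5.
The best pure response is day 2 with expected payoff 14/5.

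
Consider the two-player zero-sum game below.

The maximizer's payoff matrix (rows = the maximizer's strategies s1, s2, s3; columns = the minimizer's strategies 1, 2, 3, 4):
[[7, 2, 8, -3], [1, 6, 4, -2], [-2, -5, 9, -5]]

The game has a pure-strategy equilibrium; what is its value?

Row minima: -3, -2, -5 → the maximizer's maximin is -2.
Column maxima: 7, 6, 9, -2 → the minimizer's minimax is -2.
They coincide at (s2, 4), so the value is -2.

-2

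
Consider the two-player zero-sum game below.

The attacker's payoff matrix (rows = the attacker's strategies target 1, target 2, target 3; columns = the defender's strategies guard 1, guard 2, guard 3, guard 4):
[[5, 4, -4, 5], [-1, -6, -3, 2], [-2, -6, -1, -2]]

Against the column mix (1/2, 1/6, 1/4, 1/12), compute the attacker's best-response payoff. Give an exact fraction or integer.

31/12

target 1: (5)·(1/2) + (4)·(1/6) + (-4)·(1/4) + (5)·(1/12) = 31/12.
target 2: (-1)·(1/2) + (-6)·(1/6) + (-3)·(1/4) + (2)·(1/12) = -25/12.
target 3: (-2)·(1/2) + (-6)·(1/6) + (-1)·(1/4) + (-2)·(1/12) = -29/12.
The best pure response is target 1 with expected payoff 31/12.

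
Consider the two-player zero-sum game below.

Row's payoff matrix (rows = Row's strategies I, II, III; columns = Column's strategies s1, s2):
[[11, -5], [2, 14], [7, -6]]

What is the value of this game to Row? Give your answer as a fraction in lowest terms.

41/7

Row III is strictly dominated by row I, so Row never plays it.
The remaining 2×2 game on (I, II) × (s1, s2) has no saddle point. Let Row play I with probability p; indifference gives 11p + 2(1−p) = −5p + 14(1−p), so p = 3/7.
Similarly Column's optimal q on s1 is 19/28, and the value is 11·(19/28) + (-5)·(9/28) = 41/7.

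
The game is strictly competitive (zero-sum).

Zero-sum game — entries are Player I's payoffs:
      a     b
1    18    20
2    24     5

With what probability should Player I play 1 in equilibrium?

19/21

Row minima are 18 and 5, so Player I's maximin is 18; column maxima are 24 and 20, so Player II's minimax is 20. These differ, so the equilibrium is in mixed strategies.
Let Player I play 1 with probability p. Player II is indifferent when 18p + 24(1−p) = 20p + 5(1−p), giving p = 19/21.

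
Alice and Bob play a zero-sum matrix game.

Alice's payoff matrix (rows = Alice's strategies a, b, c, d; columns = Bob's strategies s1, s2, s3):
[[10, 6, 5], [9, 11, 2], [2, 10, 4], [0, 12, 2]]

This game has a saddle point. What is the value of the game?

Row minima: 5, 2, 2, 0 → Alice's maximin is 5.
Column maxima: 10, 12, 5 → Bob's minimax is 5.
They coincide at (a, s3), so the value is 5.

5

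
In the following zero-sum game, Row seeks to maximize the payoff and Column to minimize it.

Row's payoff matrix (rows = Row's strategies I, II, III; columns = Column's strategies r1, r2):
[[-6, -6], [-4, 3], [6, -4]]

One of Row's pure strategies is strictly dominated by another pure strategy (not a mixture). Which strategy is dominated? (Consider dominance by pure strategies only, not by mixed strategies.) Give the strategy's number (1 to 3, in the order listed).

1

Compare I with II: -4 > -6, 3 > -6.
So II strictly dominates I for Row; I is strictly dominated.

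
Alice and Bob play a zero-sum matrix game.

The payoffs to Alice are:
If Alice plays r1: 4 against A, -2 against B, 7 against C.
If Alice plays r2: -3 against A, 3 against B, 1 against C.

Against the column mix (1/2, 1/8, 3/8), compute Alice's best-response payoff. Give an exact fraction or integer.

r1: (4)·(1/2) + (-2)·(1/8) + (7)·(3/8) = 35/8.
r2: (-3)·(1/2) + (3)·(1/8) + (1)·(3/8) = -3/4.
The best pure response is r1 with expected payoff 35/8.

35/8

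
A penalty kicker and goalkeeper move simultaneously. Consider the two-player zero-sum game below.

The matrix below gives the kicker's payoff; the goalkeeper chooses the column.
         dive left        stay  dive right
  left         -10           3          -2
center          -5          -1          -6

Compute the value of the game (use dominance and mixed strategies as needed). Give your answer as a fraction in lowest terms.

-50/9

Column stay is strictly dominated by dive right for the goalkeeper (it gives the kicker more in every row).
The remaining 2×2 game on (left, center) × (dive left, dive right) has no saddle point. Let the kicker play left with probability p; indifference gives −10p − 5(1−p) = −2p − 6(1−p), so p = 1/9.
Similarly the goalkeeper's optimal q on dive left is 4/9, and the value is -10·(4/9) + (-2)·(5/9) = -50/9.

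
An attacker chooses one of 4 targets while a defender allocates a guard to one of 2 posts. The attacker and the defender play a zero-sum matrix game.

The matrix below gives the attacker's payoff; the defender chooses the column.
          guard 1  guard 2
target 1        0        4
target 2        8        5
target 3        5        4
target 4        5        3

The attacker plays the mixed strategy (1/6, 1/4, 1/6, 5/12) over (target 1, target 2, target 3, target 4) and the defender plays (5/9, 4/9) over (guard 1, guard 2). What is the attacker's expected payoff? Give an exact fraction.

479/108

Against (5/9, 4/9), each row's expected payoff is target 1: 16/9; target 2: 20/3; target 3: 41/9; target 4: 37/9.
Taking the (1/6, 1/4, 1/6, 5/12)-weighted average: (1/6)·(16/9) + (1/4)·(20/3) + (1/6)·(41/9) + (5/12)·(37/9) = 479/108.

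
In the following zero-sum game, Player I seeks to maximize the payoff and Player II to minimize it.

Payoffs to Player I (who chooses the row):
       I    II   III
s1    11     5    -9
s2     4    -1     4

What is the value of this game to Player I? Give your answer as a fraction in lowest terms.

11/19

Column I is strictly dominated by II for Player II (it gives Player I more in every row).
The remaining 2×2 game on (s1, s2) × (II, III) has no saddle point. Let Player I play s1 with probability p; indifference gives 5p − (1−p) = −9p + 4(1−p), so p = 5/19.
Similarly Player II's optimal q on II is 13/19, and the value is 5·(13/19) + (-9)·(6/19) = 11/19.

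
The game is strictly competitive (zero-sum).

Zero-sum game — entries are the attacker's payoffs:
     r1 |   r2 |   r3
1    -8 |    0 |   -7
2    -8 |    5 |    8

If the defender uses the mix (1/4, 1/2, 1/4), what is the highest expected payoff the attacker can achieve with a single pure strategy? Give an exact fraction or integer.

1: (-8)·(1/4) + (0)·(1/2) + (-7)·(1/4) = -15/4.
2: (-8)·(1/4) + (5)·(1/2) + (8)·(1/4) = 5/2.
The best pure response is 2 with expected payoff 5/2.

5/2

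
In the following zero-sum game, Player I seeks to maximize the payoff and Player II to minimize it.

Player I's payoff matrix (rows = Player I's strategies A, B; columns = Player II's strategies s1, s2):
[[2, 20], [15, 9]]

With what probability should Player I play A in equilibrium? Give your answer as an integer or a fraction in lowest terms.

1/4

Row minima are 2 and 9, so Player I's maximin is 9; column maxima are 15 and 20, so Player II's minimax is 15. These differ, so the equilibrium is in mixed strategies.
Let Player I play A with probability p. Player II is indifferent when 2p + 15(1−p) = 20p + 9(1−p), giving p = 1/4.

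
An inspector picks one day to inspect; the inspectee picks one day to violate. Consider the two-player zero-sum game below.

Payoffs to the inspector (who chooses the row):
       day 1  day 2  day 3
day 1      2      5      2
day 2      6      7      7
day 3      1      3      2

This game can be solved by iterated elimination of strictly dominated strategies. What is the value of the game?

Row day 3 is strictly dominated by row day 2 (6>1, 7>3, 7>2); eliminate day 3.
Row day 1 is strictly dominated by row day 2 (6>2, 7>5, 7>2); eliminate day 1.
Column day 3 is strictly dominated by day 1 for the inspectee (6<7); eliminate day 3.
Column day 2 is strictly dominated by day 1 for the inspectee (6<7); eliminate day 2.
Only (day 2, day 1) remains, with payoff 6.

6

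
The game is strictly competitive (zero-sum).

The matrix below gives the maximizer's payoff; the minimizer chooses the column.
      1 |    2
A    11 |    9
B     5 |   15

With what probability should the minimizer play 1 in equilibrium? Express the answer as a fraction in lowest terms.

1/2

Row minima are 9 and 5, so the maximizer's maximin is 9; column maxima are 11 and 15, so the minimizer's minimax is 11. These differ, so the equilibrium is in mixed strategies.
Let the minimizer play 1 with probability q. The maximizer is indifferent when 11q + 9(1−q) = 5q + 15(1−q), giving q = 1/2.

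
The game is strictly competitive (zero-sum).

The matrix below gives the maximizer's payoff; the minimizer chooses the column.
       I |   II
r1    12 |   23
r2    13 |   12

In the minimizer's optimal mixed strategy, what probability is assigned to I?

Row minima are 12 and 12, so the maximizer's maximin is 12; column maxima are 13 and 23, so the minimizer's minimax is 13. These differ, so the equilibrium is in mixed strategies.
Let the minimizer play I with probability q. The maximizer is indifferent when 12q + 23(1−q) = 13q + 12(1−q), giving q = 11/12.

11/12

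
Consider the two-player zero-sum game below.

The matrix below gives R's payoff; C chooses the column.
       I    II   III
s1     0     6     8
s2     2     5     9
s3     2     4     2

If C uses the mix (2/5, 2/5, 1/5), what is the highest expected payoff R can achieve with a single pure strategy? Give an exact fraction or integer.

s1: (0)·(2/5) + (6)·(2/5) + (8)·(1/5) = 4.
s2: (2)·(2/5) + (5)·(2/5) + (9)·(1/5) = 23/5.
s3: (2)·(2/5) + (4)·(2/5) + (2)·(1/5) = 14/5.
The best pure response is s2 with expected payoff 23/5.

23/5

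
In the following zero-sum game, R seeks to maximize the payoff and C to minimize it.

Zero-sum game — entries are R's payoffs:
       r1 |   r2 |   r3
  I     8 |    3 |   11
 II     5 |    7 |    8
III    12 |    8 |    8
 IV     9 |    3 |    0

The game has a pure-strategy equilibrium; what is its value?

Row minima: 3, 5, 8, 0 → R's maximin is 8.
Column maxima: 12, 8, 11 → C's minimax is 8.
They coincide at (III, r2), so the value is 8.

8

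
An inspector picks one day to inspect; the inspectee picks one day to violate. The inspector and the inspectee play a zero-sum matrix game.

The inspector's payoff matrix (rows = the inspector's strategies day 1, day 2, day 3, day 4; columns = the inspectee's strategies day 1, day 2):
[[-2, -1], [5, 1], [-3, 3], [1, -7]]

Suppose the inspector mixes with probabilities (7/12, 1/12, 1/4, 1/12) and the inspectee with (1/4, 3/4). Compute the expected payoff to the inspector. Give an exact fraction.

Against (1/4, 3/4), each row's expected payoff is day 1: -5/4; day 2: 2; day 3: 3/2; day 4: -5.
Taking the (7/12, 1/12, 1/4, 1/12)-weighted average: (7/12)·(-5/4) + (1/12)·(2) + (1/4)·(3/2) + (1/12)·(-5) = -29/48.

-29/48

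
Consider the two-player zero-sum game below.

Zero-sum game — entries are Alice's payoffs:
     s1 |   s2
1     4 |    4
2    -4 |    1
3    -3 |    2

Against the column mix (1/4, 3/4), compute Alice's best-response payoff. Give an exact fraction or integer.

4

1: (4)·(1/4) + (4)·(3/4) = 4.
2: (-4)·(1/4) + (1)·(3/4) = -1/4.
3: (-3)·(1/4) + (2)·(3/4) = 3/4.
The best pure response is 1 with expected payoff 4.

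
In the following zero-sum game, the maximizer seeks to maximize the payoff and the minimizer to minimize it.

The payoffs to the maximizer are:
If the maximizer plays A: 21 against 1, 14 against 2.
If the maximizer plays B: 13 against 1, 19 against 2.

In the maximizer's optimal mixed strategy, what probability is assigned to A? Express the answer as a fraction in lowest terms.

Row minima are 14 and 13, so the maximizer's maximin is 14; column maxima are 21 and 19, so the minimizer's minimax is 19. These differ, so the equilibrium is in mixed strategies.
Let the maximizer play A with probability p. The minimizer is indifferent when 21p + 13(1−p) = 14p + 19(1−p), giving p = 6/13.

6/13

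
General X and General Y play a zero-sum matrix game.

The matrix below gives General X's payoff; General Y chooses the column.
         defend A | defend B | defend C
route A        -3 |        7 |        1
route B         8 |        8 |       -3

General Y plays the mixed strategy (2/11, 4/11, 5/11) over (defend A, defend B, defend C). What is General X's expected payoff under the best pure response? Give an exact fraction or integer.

route A: (-3)·(2/11) + (7)·(4/11) + (1)·(5/11) = 27/11.
route B: (8)·(2/11) + (8)·(4/11) + (-3)·(5/11) = 3.
The best pure response is route B with expected payoff 3.

3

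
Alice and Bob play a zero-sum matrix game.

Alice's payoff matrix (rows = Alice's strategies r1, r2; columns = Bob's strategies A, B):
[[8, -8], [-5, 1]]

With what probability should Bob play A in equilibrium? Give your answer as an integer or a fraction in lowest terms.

9/22

Row minima are -8 and -5, so Alice's maximin is -5; column maxima are 8 and 1, so Bob's minimax is 1. These differ, so the equilibrium is in mixed strategies.
Let Bob play A with probability q. Alice is indifferent when 8q − 8(1−q) = −5q + (1−q), giving q = 9/22.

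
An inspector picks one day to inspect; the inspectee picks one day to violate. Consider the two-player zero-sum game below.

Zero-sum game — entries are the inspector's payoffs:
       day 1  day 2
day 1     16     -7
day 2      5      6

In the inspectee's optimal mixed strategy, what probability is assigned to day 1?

Row minima are -7 and 5, so the inspector's maximin is 5; column maxima are 16 and 6, so the inspectee's minimax is 6. These differ, so the equilibrium is in mixed strategies.
Let the inspectee play day 1 with probability q. The inspector is indifferent when 16q − 7(1−q) = 5q + 6(1−q), giving q = 13/24.

13/24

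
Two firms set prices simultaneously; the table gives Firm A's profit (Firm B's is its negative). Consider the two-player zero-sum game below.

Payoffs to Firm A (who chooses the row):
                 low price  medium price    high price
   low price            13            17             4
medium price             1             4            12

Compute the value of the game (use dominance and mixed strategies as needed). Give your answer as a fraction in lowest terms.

Column medium price is strictly dominated by low price for Firm B (it gives Firm A more in every row).
The remaining 2×2 game on (low price, medium price) × (low price, high price) has no saddle point. Let Firm A play low price with probability p; indifference gives 13p + (1−p) = 4p + 12(1−p), so p = 11/20.
Similarly Firm B's optimal q on low price is 2/5, and the value is 13·(2/5) + (4)·(3/5) = 38/5.

38/5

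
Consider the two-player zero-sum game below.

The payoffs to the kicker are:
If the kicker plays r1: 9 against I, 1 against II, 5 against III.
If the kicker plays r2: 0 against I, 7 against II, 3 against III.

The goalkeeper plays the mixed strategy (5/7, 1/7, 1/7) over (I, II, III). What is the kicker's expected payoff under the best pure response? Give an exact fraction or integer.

51/7

r1: (9)·(5/7) + (1)·(1/7) + (5)·(1/7) = 51/7.
r2: (0)·(5/7) + (7)·(1/7) + (3)·(1/7) = 10/7.
The best pure response is r1 with expected payoff 51/7.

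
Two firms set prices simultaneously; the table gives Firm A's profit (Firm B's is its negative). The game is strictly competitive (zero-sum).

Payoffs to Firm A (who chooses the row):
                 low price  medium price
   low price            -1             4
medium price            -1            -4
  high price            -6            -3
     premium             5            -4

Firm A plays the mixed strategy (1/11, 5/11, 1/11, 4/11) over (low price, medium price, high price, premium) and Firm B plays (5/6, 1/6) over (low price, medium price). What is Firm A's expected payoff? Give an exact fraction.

5/66

Against (5/6, 1/6), each row's expected payoff is low price: -1/6; medium price: -3/2; high price: -11/2; premium: 7/2.
Taking the (1/11, 5/11, 1/11, 4/11)-weighted average: (1/11)·(-1/6) + (5/11)·(-3/2) + (1/11)·(-11/2) + (4/11)·(7/2) = 5/66.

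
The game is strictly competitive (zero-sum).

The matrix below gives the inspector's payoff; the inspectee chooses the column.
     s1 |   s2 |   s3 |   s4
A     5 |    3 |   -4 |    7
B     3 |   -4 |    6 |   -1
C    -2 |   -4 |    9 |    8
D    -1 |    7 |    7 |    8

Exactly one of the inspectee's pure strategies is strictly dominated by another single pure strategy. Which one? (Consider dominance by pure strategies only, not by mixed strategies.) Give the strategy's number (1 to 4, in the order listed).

4

The inspectee prefers columns that give the inspector less. Compare s4 with s2: 3 < 7, -4 < -1, -4 < 8, 7 < 8.
So s2 strictly dominates s4 for the inspectee; s4 is strictly dominated.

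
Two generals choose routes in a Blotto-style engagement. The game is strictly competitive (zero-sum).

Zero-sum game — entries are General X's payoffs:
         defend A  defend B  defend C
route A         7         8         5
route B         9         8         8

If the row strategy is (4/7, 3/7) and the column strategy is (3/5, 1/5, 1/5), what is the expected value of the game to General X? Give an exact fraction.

Against (3/5, 1/5, 1/5), each row's expected payoff is route A: 34/5; route B: 43/5.
Taking the (4/7, 3/7)-weighted average: (4/7)·(34/5) + (3/7)·(43/5) = 53/7.

53/7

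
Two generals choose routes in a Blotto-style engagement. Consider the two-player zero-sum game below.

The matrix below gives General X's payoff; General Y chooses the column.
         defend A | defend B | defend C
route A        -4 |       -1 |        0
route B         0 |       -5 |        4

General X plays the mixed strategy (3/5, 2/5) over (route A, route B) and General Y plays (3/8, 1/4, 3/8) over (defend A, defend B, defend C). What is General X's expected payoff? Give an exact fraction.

Against (3/8, 1/4, 3/8), each row's expected payoff is route A: -7/4; route B: 1/4.
Taking the (3/5, 2/5)-weighted average: (3/5)·(-7/4) + (2/5)·(1/4) = -19/20.

-19/20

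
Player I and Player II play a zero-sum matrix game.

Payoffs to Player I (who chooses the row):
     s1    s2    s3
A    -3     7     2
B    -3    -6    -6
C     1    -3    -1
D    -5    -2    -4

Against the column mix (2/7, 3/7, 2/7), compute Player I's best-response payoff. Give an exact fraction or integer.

A: (-3)·(2/7) + (7)·(3/7) + (2)·(2/7) = 19/7.
B: (-3)·(2/7) + (-6)·(3/7) + (-6)·(2/7) = -36/7.
C: (1)·(2/7) + (-3)·(3/7) + (-1)·(2/7) = -9/7.
D: (-5)·(2/7) + (-2)·(3/7) + (-4)·(2/7) = -24/7.
The best pure response is A with expected payoff 19/7.

19/7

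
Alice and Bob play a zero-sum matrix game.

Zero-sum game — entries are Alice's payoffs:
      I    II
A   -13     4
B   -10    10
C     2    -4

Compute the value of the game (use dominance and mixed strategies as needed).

Row A is strictly dominated by row B, so Alice never plays it.
The remaining 2×2 game on (B, C) × (I, II) has no saddle point. Let Alice play B with probability p; indifference gives −10p + 2(1−p) = 10p − 4(1−p), so p = 3/13.
Similarly Bob's optimal q on I is 7/13, and the value is -10·(7/13) + (10)·(6/13) = -10/13.

-10/13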